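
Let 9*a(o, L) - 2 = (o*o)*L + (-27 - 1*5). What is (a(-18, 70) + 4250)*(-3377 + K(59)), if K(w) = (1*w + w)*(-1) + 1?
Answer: -70928200/3 ≈ -2.3643e+7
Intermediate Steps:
K(w) = 1 - 2*w (K(w) = (w + w)*(-1) + 1 = (2*w)*(-1) + 1 = -2*w + 1 = 1 - 2*w)
a(o, L) = -10/3 + L*o**2/9 (a(o, L) = 2/9 + ((o*o)*L + (-27 - 1*5))/9 = 2/9 + (o**2*L + (-27 - 5))/9 = 2/9 + (L*o**2 - 32)/9 = 2/9 + (-32 + L*o**2)/9 = 2/9 + (-32/9 + L*o**2/9) = -10/3 + L*o**2/9)
(a(-18, 70) + 4250)*(-3377 + K(59)) = ((-10/3 + (1/9)*70*(-18)**2) + 4250)*(-3377 + (1 - 2*59)) = ((-10/3 + (1/9)*70*324) + 4250)*(-3377 + (1 - 118)) = ((-10/3 + 2520) + 4250)*(-3377 - 117) = (7550/3 + 4250)*(-3494) = (20300/3)*(-3494) = -70928200/3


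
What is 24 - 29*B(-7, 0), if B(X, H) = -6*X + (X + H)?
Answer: -991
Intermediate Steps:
B(X, H) = H - 5*X (B(X, H) = -6*X + (H + X) = H - 5*X)
24 - 29*B(-7, 0) = 24 - 29*(0 - 5*(-7)) = 24 - 29*(0 + 35) = 24 - 29*35 = 24 - 1015 = -991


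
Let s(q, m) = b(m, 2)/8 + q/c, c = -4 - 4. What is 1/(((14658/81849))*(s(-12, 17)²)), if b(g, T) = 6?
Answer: 218264/197883 ≈ 1.1030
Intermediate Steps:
c = -8
s(q, m) = ¾ - q/8 (s(q, m) = 6/8 + q/(-8) = 6*(⅛) + q*(-⅛) = ¾ - q/8)
1/(((14658/81849))*(s(-12, 17)²)) = 1/(((14658/81849))*((¾ - ⅛*(-12))²)) = 1/(((14658*(1/81849)))*((¾ + 3/2)²)) = 1/((4886/27283)*((9/4)²)) = 27283/(4886*(81/16)) = (27283/4886)*(16/81) = 218264/197883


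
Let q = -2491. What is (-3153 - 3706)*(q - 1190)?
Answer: 25247979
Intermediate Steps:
(-3153 - 3706)*(q - 1190) = (-3153 - 3706)*(-2491 - 1190) = -6859*(-3681) = 25247979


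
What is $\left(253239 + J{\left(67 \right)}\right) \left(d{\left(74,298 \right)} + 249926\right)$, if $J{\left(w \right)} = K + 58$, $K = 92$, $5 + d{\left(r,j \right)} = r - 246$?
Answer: $63283649361$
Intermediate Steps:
$d{\left(r,j \right)} = -251 + r$ ($d{\left(r,j \right)} = -5 + \left(r - 246\right) = -5 + \left(-246 + r\right) = -251 + r$)
$J{\left(w \right)} = 150$ ($J{\left(w \right)} = 92 + 58 = 150$)
$\left(253239 + J{\left(67 \right)}\right) \left(d{\left(74,298 \right)} + 249926\right) = \left(253239 + 150\right) \left(\left(-251 + 74\right) + 249926\right) = 253389 \left(-177 + 249926\right) = 253389 \cdot 249749 = 63283649361$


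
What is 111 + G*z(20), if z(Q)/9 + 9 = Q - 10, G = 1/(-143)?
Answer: 15864/143 ≈ 110.94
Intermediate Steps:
G = -1/143 ≈ -0.0069930
z(Q) = -171 + 9*Q (z(Q) = -81 + 9*(Q - 10) = -81 + 9*(-10 + Q) = -81 + (-90 + 9*Q) = -171 + 9*Q)
111 + G*z(20) = 111 - (-171 + 9*20)/143 = 111 - (-171 + 180)/143 = 111 - 1/143*9 = 111 - 9/143 = 15864/143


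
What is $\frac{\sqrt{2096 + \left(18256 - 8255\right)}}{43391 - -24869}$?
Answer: $\frac{\sqrt{12097}}{68260} \approx 0.0016113$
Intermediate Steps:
$\frac{\sqrt{2096 + \left(18256 - 8255\right)}}{43391 - -24869} = \frac{\sqrt{2096 + 10001}}{43391 + 24869} = \frac{\sqrt{12097}}{68260}$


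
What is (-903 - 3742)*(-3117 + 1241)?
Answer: 8714020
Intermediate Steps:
(-903 - 3742)*(-3117 + 1241) = -4645*(-1876) = 8714020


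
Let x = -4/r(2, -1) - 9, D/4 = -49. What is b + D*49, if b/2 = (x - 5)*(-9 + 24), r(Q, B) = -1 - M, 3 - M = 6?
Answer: -10084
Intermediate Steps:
D = -196 (D = 4*(-49) = -196)
M = -3 (M = 3 - 1*6 = 3 - 6 = -3)
r(Q, B) = 2 (r(Q, B) = -1 - 1*(-3) = -1 + 3 = 2)
x = -11 (x = -4/2 - 9 = -4*½ - 9 = -2 - 9 = -11)
b = -480 (b = 2*((-11 - 5)*(-9 + 24)) = 2*(-16*15) = 2*(-240) = -480)
b + D*49 = -480 - 196*49 = -480 - 9604 = -10084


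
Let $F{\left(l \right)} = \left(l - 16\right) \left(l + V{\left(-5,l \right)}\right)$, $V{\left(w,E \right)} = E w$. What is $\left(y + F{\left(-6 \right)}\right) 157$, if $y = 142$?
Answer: $-60602$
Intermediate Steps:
$F{\left(l \right)} = - 4 l \left(-16 + l\right)$ ($F{\left(l \right)} = \left(l - 16\right) \left(l + l \left(-5\right)\right) = \left(-16 + l\right) \left(l - 5 l\right) = \left(-16 + l\right) \left(- 4 l\right) = - 4 l \left(-16 + l\right)$)
$\left(y + F{\left(-6 \right)}\right) 157 = \left(142 + 4 \left(-6\right) \left(16 - -6\right)\right) 157 = \left(142 + 4 \left(-6\right) \left(16 + 6\right)\right) 157 = \left(142 + 4 \left(-6\right) 22\right) 157 = \left(142 - 528\right) 157 = \left(-386\right) 157 = -60602$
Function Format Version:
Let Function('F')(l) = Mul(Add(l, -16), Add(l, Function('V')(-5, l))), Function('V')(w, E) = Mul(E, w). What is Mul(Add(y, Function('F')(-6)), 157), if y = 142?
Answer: -60602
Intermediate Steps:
Function('F')(l) = Mul(-4, l, Add(-16, l)) (Function('F')(l) = Mul(Add(l, -16), Add(l, Mul(l, -5))) = Mul(Add(-16, l), Add(l, Mul(-5, l))) = Mul(Add(-16, l), Mul(-4, l)) = Mul(-4, l, Add(-16, l)))
Mul(Add(y, Function('F')(-6)), 157) = Mul(Add(142, Mul(4, -6, Add(16, Mul(-1, -6)))), 157) = Mul(Add(142, Mul(4, -6, Add(16, 6))), 157) = Mul(Add(142, Mul(4, -6, 22)), 157) = Mul(Add(142, -528), 157) = Mul(-386, 157) = -60602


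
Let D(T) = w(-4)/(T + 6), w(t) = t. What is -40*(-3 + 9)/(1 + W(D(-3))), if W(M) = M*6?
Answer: 240/7 ≈ 34.286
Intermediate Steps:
D(T) = -4/(6 + T) (D(T) = -4/(T + 6) = -4/(6 + T))
W(M) = 6*M
-40*(-3 + 9)/(1 + W(D(-3))) = -40*(-3 + 9)/(1 + 6*(-4/(6 - 3))) = -240/(1 + 6*(-4/3)) = -240/(1 - 8) = -240/(-7) = -240*(-1)/7 = -40*(-6/7) = 240/7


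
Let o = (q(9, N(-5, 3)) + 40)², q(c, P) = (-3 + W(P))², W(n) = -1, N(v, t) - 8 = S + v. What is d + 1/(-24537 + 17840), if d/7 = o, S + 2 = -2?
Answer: 147012543/6697 ≈ 21952.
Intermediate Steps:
S = -4 (S = -2 - 2 = -4)
N(v, t) = 4 + v (N(v, t) = 8 + (-4 + v) = 4 + v)
q(c, P) = 16 (q(c, P) = (-3 - 1)² = (-4)² = 16)
o = 3136 (o = (16 + 40)² = 56² = 3136)
d = 21952 (d = 7*3136 = 21952)
d + 1/(-24537 + 17840) = 21952 + 1/(-24537 + 17840) = 21952 + 1/(-6697) = 21952 - 1/6697 = 147012543/6697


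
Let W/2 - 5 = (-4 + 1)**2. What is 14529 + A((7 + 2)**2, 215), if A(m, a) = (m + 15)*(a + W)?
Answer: 37857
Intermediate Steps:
W = 28 (W = 10 + 2*(-4 + 1)**2 = 10 + 2*(-3)**2 = 10 + 2*9 = 10 + 18 = 28)
A(m, a) = (15 + m)*(28 + a) (A(m, a) = (m + 15)*(a + 28) = (15 + m)*(28 + a))
14529 + A((7 + 2)**2, 215) = 14529 + (420 + 15*215 + 28*(7 + 2)**2 + 215*(7 + 2)**2) = 14529 + (420 + 3225 + 28*9**2 + 215*9**2) = 14529 + (420 + 3225 + 28*81 + 215*81) = 14529 + (420 + 3225 + 2268 + 17415) = 14529 + 23328 = 37857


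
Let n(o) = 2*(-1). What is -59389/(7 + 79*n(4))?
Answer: 59389/151 ≈ 393.30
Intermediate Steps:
n(o) = -2
-59389/(7 + 79*n(4)) = -59389/(7 + 79*(-2)) = -59389/(7 - 158) = -59389/(-151) = -59389*(-1/151) = 59389/151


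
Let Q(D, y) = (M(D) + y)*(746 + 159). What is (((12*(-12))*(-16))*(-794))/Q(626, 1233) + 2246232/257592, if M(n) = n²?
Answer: 33277352133877/3818411201785 ≈ 8.7150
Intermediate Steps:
Q(D, y) = 905*y + 905*D² (Q(D, y) = (D² + y)*(746 + 159) = (y + D²)*905 = 905*y + 905*D²)
(((12*(-12))*(-16))*(-794))/Q(626, 1233) + 2246232/257592 = (((12*(-12))*(-16))*(-794))/(905*1233 + 905*626²) + 2246232/257592 = (-144*(-16)*(-794))/(1115865 + 905*391876) + 2246232*(1/257592) = (2304*(-794))/(1115865 + 354647780) + 93593/10733 = -1829376/355763645 + 93593/10733 = 33277352133877/3818411201785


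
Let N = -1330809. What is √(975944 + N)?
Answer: I*√354865 ≈ 595.71*I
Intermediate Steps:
√(975944 + N) = √(975944 - 1330809) = √(-354865) = I*√354865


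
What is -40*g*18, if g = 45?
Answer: -32400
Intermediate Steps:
-40*g*18 = -40*45*18 = -1800*18 = -32400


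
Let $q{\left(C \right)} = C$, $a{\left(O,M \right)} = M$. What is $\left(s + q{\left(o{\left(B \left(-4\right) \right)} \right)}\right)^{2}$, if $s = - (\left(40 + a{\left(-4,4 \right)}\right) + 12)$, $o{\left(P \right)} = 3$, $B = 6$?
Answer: $2809$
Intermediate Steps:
$s = -56$ ($s = - (\left(40 + 4\right) + 12) = - (44 + 12) = \left(-1\right) 56 = -56$)
$\left(s + q{\left(o{\left(B \left(-4\right) \right)} \right)}\right)^{2} = \left(-56 + 3\right)^{2} = \left(-53\right)^{2} = 2809$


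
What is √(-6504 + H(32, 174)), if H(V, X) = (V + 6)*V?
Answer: 2*I*√1322 ≈ 72.719*I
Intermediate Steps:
H(V, X) = V*(6 + V) (H(V, X) = (6 + V)*V = V*(6 + V))
√(-6504 + H(32, 174)) = √(-6504 + 32*(6 + 32)) = √(-6504 + 32*38) = √(-6504 + 1216) = √(-5288) = 2*I*√1322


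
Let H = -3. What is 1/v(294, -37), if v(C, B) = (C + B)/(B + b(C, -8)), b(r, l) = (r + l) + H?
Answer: 246/257 ≈ 0.95720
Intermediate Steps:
b(r, l) = -3 + l + r (b(r, l) = (r + l) - 3 = (l + r) - 3 = -3 + l + r)
v(C, B) = (B + C)/(-11 + B + C) (v(C, B) = (C + B)/(B + (-3 - 8 + C)) = (B + C)/(B + (-11 + C)) = (B + C)/(-11 + B + C))
1/v(294, -37) = 1/((-37 + 294)/(-11 - 37 + 294)) = 1/(257/246) = 246/257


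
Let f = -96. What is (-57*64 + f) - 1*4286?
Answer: -8030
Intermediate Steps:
(-57*64 + f) - 1*4286 = (-57*64 - 96) - 1*4286 = (-3648 - 96) - 4286 = -3744 - 4286 = -8030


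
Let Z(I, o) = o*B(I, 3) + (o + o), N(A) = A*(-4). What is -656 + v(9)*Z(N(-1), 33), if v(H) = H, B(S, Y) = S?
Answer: 1126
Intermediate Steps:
N(A) = -4*A
Z(I, o) = 2*o + I*o (Z(I, o) = o*I + (o + o) = I*o + 2*o = 2*o + I*o)
-656 + v(9)*Z(N(-1), 33) = -656 + 9*(33*(2 - 4*(-1))) = -656 + 9*(33*(2 + 4)) = -656 + 9*(33*6) = -656 + 9*198 = -656 + 1782 = 1126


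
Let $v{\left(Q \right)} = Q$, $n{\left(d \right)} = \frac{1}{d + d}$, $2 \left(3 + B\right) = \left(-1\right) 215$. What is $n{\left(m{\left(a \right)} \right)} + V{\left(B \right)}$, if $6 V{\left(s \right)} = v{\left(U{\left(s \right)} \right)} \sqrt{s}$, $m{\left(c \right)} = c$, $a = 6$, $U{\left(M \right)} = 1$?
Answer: $\frac{1}{12} + \frac{i \sqrt{442}}{12} \approx 0.083333 + 1.752 i$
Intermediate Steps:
$B = - \frac{221}{2}$ ($B = -3 + \frac{\left(-1\right) 215}{2} = -3 + \frac{1}{2} \left(-215\right) = -3 - \frac{215}{2} = - \frac{221}{2} \approx -110.5$)
$n{\left(d \right)} = \frac{1}{2 d}$
$V{\left(s \right)} = \frac{\sqrt{s}}{6}$ ($V{\left(s \right)} = \frac{1 \sqrt{s}}{6} = \frac{\sqrt{s}}{6}$)
$n{\left(m{\left(a \right)} \right)} + V{\left(B \right)} = \frac{1}{2 \cdot 6} + \frac{\sqrt{- \frac{221}{2}}}{6} = \frac{1}{2} \cdot \frac{1}{6} + \frac{\frac{1}{2} i \sqrt{442}}{6} = \frac{1}{12} + \frac{i \sqrt{442}}{12}$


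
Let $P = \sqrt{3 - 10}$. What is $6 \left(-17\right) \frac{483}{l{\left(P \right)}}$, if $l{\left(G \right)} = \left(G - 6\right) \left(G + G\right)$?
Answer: $\frac{3519 \sqrt{7}}{\sqrt{7} + 6 i} \approx 572.86 - 1299.1 i$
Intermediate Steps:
$P = i \sqrt{7}$ ($P = \sqrt{-7} = i \sqrt{7} \approx 2.6458 i$)
$l{\left(G \right)} = 2 G \left(-6 + G\right)$ ($l{\left(G \right)} = \left(-6 + G\right) 2 G = 2 G \left(-6 + G\right)$)
$6 \left(-17\right) \frac{483}{l{\left(P \right)}} = 6 \left(-17\right) \frac{483}{2 i \sqrt{7} \left(-6 + i \sqrt{7}\right)} = - 102 \frac{483}{2 i \sqrt{7} \left(-6 + i \sqrt{7}\right)} = - 102 \cdot 483 \left(- \frac{i \sqrt{7}}{14 \left(-6 + i \sqrt{7}\right)}\right) = - 102 \left(- \frac{69 i \sqrt{7}}{2 \left(-6 + i \sqrt{7}\right)}\right) = \frac{3519 i \sqrt{7}}{-6 + i \sqrt{7}}$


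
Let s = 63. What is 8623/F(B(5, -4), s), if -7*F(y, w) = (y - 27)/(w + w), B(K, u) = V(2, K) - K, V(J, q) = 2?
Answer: 1267581/5 ≈ 2.5352e+5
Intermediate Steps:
B(K, u) = 2 - K
F(y, w) = -(-27 + y)/(14*w) (F(y, w) = -(y - 27)/(7*(w + w)) = -(-27 + y)/(7*(2*w)) = -(-27 + y)*1/(2*w)/7 = -(-27 + y)/(14*w))
8623/F(B(5, -4), s) = 8623/(((1/14)*(27 - (2 - 1*5))/63)) = 8623/(((1/14)*(1/63)*(27 - (2 - 5)))) = 8623/(((1/14)*(1/63)*(27 - 1*(-3)))) = 8623/(((1/14)*(1/63)*(27 + 3))) = 8623/(((1/14)*(1/63)*30)) = 8623/(5/147) = 8623*(147/5) = 1267581/5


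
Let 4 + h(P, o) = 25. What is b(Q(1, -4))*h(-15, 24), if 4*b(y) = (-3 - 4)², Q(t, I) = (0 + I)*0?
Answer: 1029/4 ≈ 257.25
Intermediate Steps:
Q(t, I) = 0 (Q(t, I) = I*0 = 0)
h(P, o) = 21 (h(P, o) = -4 + 25 = 21)
b(y) = 49/4 (b(y) = (-3 - 4)²/4 = (¼)*(-7)² = (¼)*49 = 49/4)
b(Q(1, -4))*h(-15, 24) = (49/4)*21 = 1029/4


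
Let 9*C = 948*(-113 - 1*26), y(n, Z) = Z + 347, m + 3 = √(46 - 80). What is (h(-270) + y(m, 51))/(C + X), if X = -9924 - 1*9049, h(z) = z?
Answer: -384/100843 ≈ -0.0038079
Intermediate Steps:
m = -3 + I*√34 (m = -3 + √(46 - 80) = -3 + √(-34) = -3 + I*√34 ≈ -3.0 + 5.831*I)
X = -18973 (X = -9924 - 9049 = -18973)
y(n, Z) = 347 + Z
C = -43924/3 (C = (948*(-113 - 1*26))/9 = (948*(-113 - 26))/9 = (948*(-139))/9 = (⅑)*(-131772) = -43924/3 ≈ -14641.)
(h(-270) + y(m, 51))/(C + X) = (-270 + (347 + 51))/(-43924/3 - 18973) = (-270 + 398)/(-100843/3) = 128*(-3/100843) = -384/100843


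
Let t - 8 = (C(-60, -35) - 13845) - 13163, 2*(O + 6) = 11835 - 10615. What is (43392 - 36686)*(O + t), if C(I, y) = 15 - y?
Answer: -176676276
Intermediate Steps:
O = 604 (O = -6 + (11835 - 10615)/2 = -6 + (1/2)*1220 = -6 + 610 = 604)
t = -26950 (t = 8 + (((15 - 1*(-35)) - 13845) - 13163) = 8 + (((15 + 35) - 13845) - 13163) = 8 + ((50 - 13845) - 13163) = 8 + (-13795 - 13163) = 8 - 26958 = -26950)
(43392 - 36686)*(O + t) = (43392 - 36686)*(604 - 26950) = 6706*(-26346) = -176676276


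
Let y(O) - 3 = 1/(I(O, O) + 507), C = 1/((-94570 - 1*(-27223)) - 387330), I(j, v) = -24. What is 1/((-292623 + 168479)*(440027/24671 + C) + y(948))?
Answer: -1805991138987/3998833111640782822 ≈ -4.5163e-7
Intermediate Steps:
C = -1/454677 (C = 1/((-94570 + 27223) - 387330) = 1/(-67347 - 387330) = 1/(-454677) = -1/454677 ≈ -2.1994e-6)
y(O) = 1450/483 (y(O) = 3 + 1/(-24 + 507) = 3 + 1/483 = 1450/483)
1/((-292623 + 168479)*(440027/24671 + C) + y(948)) = 1/((-292623 + 168479)*(440027/24671 - 1/454677) + 1450/483) = 1/(-124144*(440027*(1/24671) - 1/454677) + 1450/483) = 1/(-124144*(440027/24671 - 1/454677) + 1450/483) = 1/(-124144*200070131608/11217336267 + 1450/483) = 1/(-24837506418343552/11217336267 + 1450/483) = 1/(-3998833111640782822/1805991138987) = -1805991138987/3998833111640782822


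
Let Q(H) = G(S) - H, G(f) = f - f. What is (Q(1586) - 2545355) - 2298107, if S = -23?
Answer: -4845048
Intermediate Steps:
G(f) = 0
Q(H) = -H (Q(H) = 0 - H = -H)
(Q(1586) - 2545355) - 2298107 = (-1*1586 - 2545355) - 2298107 = (-1586 - 2545355) - 2298107 = -2546941 - 2298107 = -4845048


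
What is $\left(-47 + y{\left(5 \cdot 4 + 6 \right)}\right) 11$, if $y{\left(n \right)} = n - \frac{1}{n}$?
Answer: $- \frac{6017}{26} \approx -231.42$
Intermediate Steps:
$\left(-47 + y{\left(5 \cdot 4 + 6 \right)}\right) 11 = \left(-47 + \left(\left(5 \cdot 4 + 6\right) - \frac{1}{5 \cdot 4 + 6}\right)\right) 11 = \left(-47 + \left(\left(20 + 6\right) - \frac{1}{20 + 6}\right)\right) 11 = \left(-47 + \left(26 - \frac{1}{26}\right)\right) 11 = \left(-47 + \frac{675}{26}\right) 11 = \left(- \frac{547}{26}\right) 11 = - \frac{6017}{26}$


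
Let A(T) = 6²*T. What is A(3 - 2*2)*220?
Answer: -7920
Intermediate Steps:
A(T) = 36*T
A(3 - 2*2)*220 = (36*(3 - 2*2))*220 = (36*(3 - 4))*220 = (36*(-1))*220 = -36*220 = -7920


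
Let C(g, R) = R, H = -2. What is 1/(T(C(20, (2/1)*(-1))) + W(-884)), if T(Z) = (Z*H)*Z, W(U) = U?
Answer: -1/892 ≈ -0.0011211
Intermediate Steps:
T(Z) = -2*Z**2 (T(Z) = (Z*(-2))*Z = (-2*Z)*Z = -2*Z**2)
1/(T(C(20, (2/1)*(-1))) + W(-884)) = 1/(-2*((2/1)*(-1))**2 - 884) = 1/(-2*((2*1)*(-1))**2 - 884) = 1/(-2*(2*(-1))**2 - 884) = 1/(-2*(-2)**2 - 884) = 1/(-2*4 - 884) = 1/(-8 - 884) = 1/(-892) = -1/892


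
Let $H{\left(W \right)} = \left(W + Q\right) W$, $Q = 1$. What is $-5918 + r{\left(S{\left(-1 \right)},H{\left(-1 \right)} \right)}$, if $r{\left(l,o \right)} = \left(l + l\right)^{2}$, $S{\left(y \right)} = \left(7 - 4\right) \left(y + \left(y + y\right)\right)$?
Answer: $-5594$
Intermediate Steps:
$H{\left(W \right)} = W \left(1 + W\right)$ ($H{\left(W \right)} = \left(W + 1\right) W = \left(1 + W\right) W = W \left(1 + W\right)$)
$S{\left(y \right)} = 9 y$ ($S{\left(y \right)} = 3 \left(y + 2 y\right) = 3 \cdot 3 y = 9 y$)
$r{\left(l,o \right)} = 4 l^{2}$ ($r{\left(l,o \right)} = \left(2 l\right)^{2} = 4 l^{2}$)
$-5918 + r{\left(S{\left(-1 \right)},H{\left(-1 \right)} \right)} = -5918 + 4 \left(9 \left(-1\right)\right)^{2} = -5918 + 4 \left(-9\right)^{2} = -5918 + 4 \cdot 81 = -5918 + 324 = -5594$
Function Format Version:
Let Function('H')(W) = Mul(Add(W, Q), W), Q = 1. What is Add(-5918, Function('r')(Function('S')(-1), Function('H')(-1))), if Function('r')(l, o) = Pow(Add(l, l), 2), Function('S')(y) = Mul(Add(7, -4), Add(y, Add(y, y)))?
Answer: -5594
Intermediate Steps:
Function('H')(W) = Mul(W, Add(1, W)) (Function('H')(W) = Mul(Add(W, 1), W) = Mul(Add(1, W), W) = Mul(W, Add(1, W)))
Function('S')(y) = Mul(9, y) (Function('S')(y) = Mul(3, Add(y, Mul(2, y))) = Mul(3, Mul(3, y)) = Mul(9, y))
Function('r')(l, o) = Mul(4, Pow(l, 2)) (Function('r')(l, o) = Pow(Mul(2, l), 2) = Mul(4, Pow(l, 2)))
Add(-5918, Function('r')(Function('S')(-1), Function('H')(-1))) = Add(-5918, Mul(4, Pow(Mul(9, -1), 2))) = Add(-5918, Mul(4, Pow(-9, 2))) = Add(-5918, Mul(4, 81)) = Add(-5918, 324) = -5594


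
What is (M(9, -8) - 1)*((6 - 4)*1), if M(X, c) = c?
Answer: -18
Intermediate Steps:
(M(9, -8) - 1)*((6 - 4)*1) = (-8 - 1)*((6 - 4)*1) = -18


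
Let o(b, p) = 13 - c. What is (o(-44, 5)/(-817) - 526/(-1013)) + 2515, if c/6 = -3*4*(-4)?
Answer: 2082175132/827621 ≈ 2515.9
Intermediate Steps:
c = 288 (c = 6*(-3*4*(-4)) = 6*(-12*(-4)) = 6*48 = 288)
o(b, p) = -275 (o(b, p) = 13 - 1*288 = 13 - 288 = -275)
(o(-44, 5)/(-817) - 526/(-1013)) + 2515 = (-275/(-817) - 526/(-1013)) + 2515 = (-275*(-1/817) - 526*(-1/1013)) + 2515 = (275/817 + 526/1013) + 2515 = 708317/827621 + 2515 = 2082175132/827621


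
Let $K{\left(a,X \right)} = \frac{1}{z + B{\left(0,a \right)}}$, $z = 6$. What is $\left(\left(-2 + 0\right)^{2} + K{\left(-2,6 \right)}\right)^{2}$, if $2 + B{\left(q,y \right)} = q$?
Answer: $\frac{289}{16} \approx 18.063$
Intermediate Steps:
$B{\left(q,y \right)} = -2 + q$
$K{\left(a,X \right)} = \frac{1}{4}$ ($K{\left(a,X \right)} = \frac{1}{6 + \left(-2 + 0\right)} = \frac{1}{6 - 2} = \frac{1}{4}$)
$\left(\left(-2 + 0\right)^{2} + K{\left(-2,6 \right)}\right)^{2} = \left(\left(-2 + 0\right)^{2} + \frac{1}{4}\right)^{2} = \left(\left(-2\right)^{2} + \frac{1}{4}\right)^{2} = \left(4 + \frac{1}{4}\right)^{2} = \left(\frac{17}{4}\right)^{2} = \frac{289}{16}$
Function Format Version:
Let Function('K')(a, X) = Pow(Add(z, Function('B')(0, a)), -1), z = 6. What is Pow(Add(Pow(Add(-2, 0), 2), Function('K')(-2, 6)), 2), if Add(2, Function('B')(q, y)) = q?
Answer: Rational(289, 16) ≈ 18.063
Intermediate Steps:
Function('B')(q, y) = Add(-2, q)
Function('K')(a, X) = Rational(1, 4) (Function('K')(a, X) = Pow(Add(6, Add(-2, 0)), -1) = Pow(Add(6, -2), -1) = Pow(4, -1) = Rational(1, 4))
Pow(Add(Pow(Add(-2, 0), 2), Function('K')(-2, 6)), 2) = Pow(Add(Pow(Add(-2, 0), 2), Rational(1, 4)), 2) = Pow(Add(Pow(-2, 2), Rational(1, 4)), 2) = Pow(Add(4, Rational(1, 4)), 2) = Pow(Rational(17, 4), 2) = Rational(289, 16)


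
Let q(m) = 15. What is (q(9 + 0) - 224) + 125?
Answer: -84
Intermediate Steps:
(q(9 + 0) - 224) + 125 = (15 - 224) + 125 = -209 + 125 = -84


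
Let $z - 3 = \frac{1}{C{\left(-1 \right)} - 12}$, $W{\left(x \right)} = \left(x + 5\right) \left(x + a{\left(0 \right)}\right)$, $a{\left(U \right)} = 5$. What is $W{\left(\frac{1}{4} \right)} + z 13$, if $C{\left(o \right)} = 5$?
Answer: $\frac{7247}{112} \approx 64.705$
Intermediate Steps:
$W{\left(x \right)} = \left(5 + x\right)^{2}$ ($W{\left(x \right)} = \left(x + 5\right) \left(x + 5\right) = \left(5 + x\right) \left(5 + x\right) = \left(5 + x\right)^{2}$)
$z = \frac{20}{7}$ ($z = 3 + \frac{1}{5 - 12} = 3 + \frac{1}{-7} = 3 - \frac{1}{7} = \frac{20}{7} \approx 2.8571$)
$W{\left(\frac{1}{4} \right)} + z 13 = \left(25 + \left(\frac{1}{4}\right)^{2} + \frac{10}{4}\right) + \frac{20}{7} \cdot 13 = \left(25 + \left(\frac{1}{4}\right)^{2} + 10 \cdot \frac{1}{4}\right) + \frac{260}{7} = \left(25 + \frac{1}{16} + \frac{5}{2}\right) + \frac{260}{7} = \frac{441}{16} + \frac{260}{7} = \frac{7247}{112}$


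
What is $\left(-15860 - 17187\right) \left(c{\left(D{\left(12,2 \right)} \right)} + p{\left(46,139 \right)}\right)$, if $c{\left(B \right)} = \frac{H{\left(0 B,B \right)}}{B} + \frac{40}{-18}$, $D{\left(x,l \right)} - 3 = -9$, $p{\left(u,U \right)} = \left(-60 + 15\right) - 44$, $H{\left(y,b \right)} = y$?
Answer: $\frac{27131587}{9} \approx 3.0146 \cdot 10^{6}$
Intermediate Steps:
$p{\left(u,U \right)} = -89$ ($p{\left(u,U \right)} = -45 - 44 = -89$)
$D{\left(x,l \right)} = -6$ ($D{\left(x,l \right)} = 3 - 9 = -6$)
$c{\left(B \right)} = - \frac{20}{9}$ ($c{\left(B \right)} = \frac{0 B}{B} + \frac{40}{-18} = \frac{0}{B} + 40 \left(- \frac{1}{18}\right) = 0 - \frac{20}{9} = - \frac{20}{9}$)
$\left(-15860 - 17187\right) \left(c{\left(D{\left(12,2 \right)} \right)} + p{\left(46,139 \right)}\right) = \left(-15860 - 17187\right) \left(- \frac{20}{9} - 89\right) = \left(-33047\right) \left(- \frac{821}{9}\right) = \frac{27131587}{9}$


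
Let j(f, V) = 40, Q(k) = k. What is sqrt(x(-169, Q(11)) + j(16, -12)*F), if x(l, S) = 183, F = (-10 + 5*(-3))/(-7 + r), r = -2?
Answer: sqrt(2647)/3 ≈ 17.150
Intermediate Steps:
F = 25/9 (F = (-10 + 5*(-3))/(-7 - 2) = (-10 - 15)/(-9) = -25*(-1/9) = 25/9 ≈ 2.7778)
sqrt(x(-169, Q(11)) + j(16, -12)*F) = sqrt(183 + 40*(25/9)) = sqrt(183 + 1000/9) = sqrt(2647/9) = sqrt(2647)/3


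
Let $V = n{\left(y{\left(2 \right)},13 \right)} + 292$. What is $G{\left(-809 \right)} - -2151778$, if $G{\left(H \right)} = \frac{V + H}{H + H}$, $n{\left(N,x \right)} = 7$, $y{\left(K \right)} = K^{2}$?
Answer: $\frac{1740788657}{809} \approx 2.1518 \cdot 10^{6}$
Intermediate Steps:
$V = 299$ ($V = 7 + 292 = 299$)
$G{\left(H \right)} = \frac{299 + H}{2 H}$ ($G{\left(H \right)} = \frac{299 + H}{H + H} = \frac{299 + H}{2 H}$)
$G{\left(-809 \right)} - -2151778 = \frac{299 - 809}{2 \left(-809\right)} - -2151778 = \frac{1}{2} \left(- \frac{1}{809}\right) \left(-510\right) + 2151778 = \frac{255}{809} + 2151778 = \frac{1740788657}{809}$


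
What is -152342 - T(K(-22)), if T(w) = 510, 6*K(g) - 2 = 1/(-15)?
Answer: -152852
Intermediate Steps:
K(g) = 29/90 (K(g) = 1/3 + (1/(-15))/6 = 1/3 + (1*(-1/15))/6 = 1/3 + (1/6)*(-1/15) = 1/3 - 1/90 = 29/90)
-152342 - T(K(-22)) = -152342 - 1*510 = -152342 - 510 = -152852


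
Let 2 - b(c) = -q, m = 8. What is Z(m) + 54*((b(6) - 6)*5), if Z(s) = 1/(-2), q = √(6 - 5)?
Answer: -1621/2 ≈ -810.50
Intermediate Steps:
q = 1 (q = √1 = 1)
b(c) = 3 (b(c) = 2 - (-1) = 2 - 1*(-1) = 2 + 1 = 3)
Z(s) = -½
Z(m) + 54*((b(6) - 6)*5) = -½ + 54*((3 - 6)*5) = -½ + 54*(-3*5) = -½ + 54*(-15) = -½ - 810 = -1621/2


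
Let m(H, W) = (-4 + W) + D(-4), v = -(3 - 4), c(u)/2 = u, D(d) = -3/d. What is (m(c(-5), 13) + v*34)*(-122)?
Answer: -10675/2 ≈ -5337.5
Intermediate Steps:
c(u) = 2*u
v = 1 (v = -1*(-1) = 1)
m(H, W) = -13/4 + W (m(H, W) = (-4 + W) - 3/(-4) = (-4 + W) - 3*(-¼) = (-4 + W) + ¾ = -13/4 + W)
(m(c(-5), 13) + v*34)*(-122) = ((-13/4 + 13) + 1*34)*(-122) = (39/4 + 34)*(-122) = (175/4)*(-122) = -10675/2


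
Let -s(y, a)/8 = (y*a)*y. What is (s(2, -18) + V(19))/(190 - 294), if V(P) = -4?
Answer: -11/2 ≈ -5.5000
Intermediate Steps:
s(y, a) = -8*a*y² (s(y, a) = -8*y*a*y = -8*a*y*y = -8*a*y²)
(s(2, -18) + V(19))/(190 - 294) = (-8*(-18)*2² - 4)/(190 - 294) = (-8*(-18)*4 - 4)/(-104) = (576 - 4)*(-1/104) = 572*(-1/104) = -11/2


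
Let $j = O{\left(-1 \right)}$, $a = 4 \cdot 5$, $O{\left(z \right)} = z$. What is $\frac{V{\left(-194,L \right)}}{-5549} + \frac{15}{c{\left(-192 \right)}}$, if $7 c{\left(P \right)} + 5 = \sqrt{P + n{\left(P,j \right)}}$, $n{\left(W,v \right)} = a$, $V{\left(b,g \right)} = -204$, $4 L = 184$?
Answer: $\frac{3 \left(- 193875 i + 136 \sqrt{43}\right)}{5549 \left(2 \sqrt{43} + 5 i\right)} \approx -2.6282 - 6.9902 i$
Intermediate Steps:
$L = 46$ ($L = \frac{1}{4} \cdot 184 = 46$)
$a = 20$
$j = -1$
$n{\left(W,v \right)} = 20$
$c{\left(P \right)} = - \frac{5}{7} + \frac{\sqrt{20 + P}}{7}$ ($c{\left(P \right)} = - \frac{5}{7} + \frac{\sqrt{P + 20}}{7} = - \frac{5}{7} + \frac{\sqrt{20 + P}}{7}$)
$\frac{V{\left(-194,L \right)}}{-5549} + \frac{15}{c{\left(-192 \right)}} = - \frac{204}{-5549} + \frac{15}{- \frac{5}{7} + \frac{\sqrt{20 - 192}}{7}} = \left(-204\right) \left(- \frac{1}{5549}\right) + \frac{15}{- \frac{5}{7} + \frac{\sqrt{-172}}{7}} = \frac{204}{5549} + \frac{15}{- \frac{5}{7} + \frac{2 i \sqrt{43}}{7}}$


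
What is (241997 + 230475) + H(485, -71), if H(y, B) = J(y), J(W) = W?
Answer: 472957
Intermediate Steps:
H(y, B) = y
(241997 + 230475) + H(485, -71) = (241997 + 230475) + 485 = 472472 + 485 = 472957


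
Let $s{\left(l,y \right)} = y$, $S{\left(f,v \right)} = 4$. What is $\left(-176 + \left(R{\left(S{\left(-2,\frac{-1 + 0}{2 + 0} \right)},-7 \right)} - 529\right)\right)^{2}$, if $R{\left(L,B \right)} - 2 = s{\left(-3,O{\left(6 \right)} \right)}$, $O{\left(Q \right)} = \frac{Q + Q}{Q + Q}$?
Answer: $492804$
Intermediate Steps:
$O{\left(Q \right)} = 1$ ($O{\left(Q \right)} = \frac{2 Q}{2 Q} = 2 Q \frac{1}{2 Q} = 1$)
$R{\left(L,B \right)} = 3$ ($R{\left(L,B \right)} = 2 + 1 = 3$)
$\left(-176 + \left(R{\left(S{\left(-2,\frac{-1 + 0}{2 + 0} \right)},-7 \right)} - 529\right)\right)^{2} = \left(-176 + \left(3 - 529\right)\right)^{2} = \left(-176 - 526\right)^{2} = \left(-702\right)^{2} = 492804$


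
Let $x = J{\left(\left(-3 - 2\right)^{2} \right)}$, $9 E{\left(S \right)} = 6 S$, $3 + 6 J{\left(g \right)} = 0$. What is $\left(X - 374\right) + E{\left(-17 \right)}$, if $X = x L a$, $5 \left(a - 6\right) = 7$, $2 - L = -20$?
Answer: $- \frac{7001}{15} \approx -466.73$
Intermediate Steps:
$J{\left(g \right)} = - \frac{1}{2}$ ($J{\left(g \right)} = - \frac{1}{2} + \frac{1}{6} \cdot 0 = - \frac{1}{2} + 0 = - \frac{1}{2}$)
$L = 22$ ($L = 2 - -20 = 2 + 20 = 22$)
$E{\left(S \right)} = \frac{2 S}{3}$ ($E{\left(S \right)} = \frac{6 S}{9} = \frac{2 S}{3}$)
$x = - \frac{1}{2} \approx -0.5$
$a = \frac{37}{5}$ ($a = 6 + \frac{1}{5} \cdot 7 = 6 + \frac{7}{5} = \frac{37}{5} \approx 7.4$)
$X = - \frac{407}{5}$ ($X = \left(- \frac{1}{2}\right) 22 \cdot \frac{37}{5} = \left(-11\right) \frac{37}{5} = - \frac{407}{5} \approx -81.4$)
$\left(X - 374\right) + E{\left(-17 \right)} = \left(- \frac{407}{5} - 374\right) + \frac{2}{3} \left(-17\right) = - \frac{2277}{5} - \frac{34}{3} = - \frac{7001}{15}$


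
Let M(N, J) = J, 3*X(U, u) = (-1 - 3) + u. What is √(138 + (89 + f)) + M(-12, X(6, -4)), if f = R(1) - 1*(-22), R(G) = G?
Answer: -8/3 + 5*√10 ≈ 13.145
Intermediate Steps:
X(U, u) = -4/3 + u/3 (X(U, u) = ((-1 - 3) + u)/3 = (-4 + u)/3 = -4/3 + u/3)
f = 23 (f = 1 - 1*(-22) = 1 + 22 = 23)
√(138 + (89 + f)) + M(-12, X(6, -4)) = √(138 + (89 + 23)) + (-4/3 + (⅓)*(-4)) = √(138 + 112) + (-4/3 - 4/3) = √250 - 8/3 = 5*√10 - 8/3 = -8/3 + 5*√10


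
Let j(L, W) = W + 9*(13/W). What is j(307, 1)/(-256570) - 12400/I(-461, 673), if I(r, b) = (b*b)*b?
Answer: -19575185803/39103989822845 ≈ -0.00050059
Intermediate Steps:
I(r, b) = b³ (I(r, b) = b²*b = b³)
j(L, W) = W + 117/W
j(307, 1)/(-256570) - 12400/I(-461, 673) = (1 + 117/1)/(-256570) - 12400/(673³) = (1 + 117*1)*(-1/256570) - 12400/304821217 = (1 + 117)*(-1/256570) - 12400*1/304821217 = 118*(-1/256570) - 12400/304821217 = -59/128285 - 12400/304821217 = -19575185803/39103989822845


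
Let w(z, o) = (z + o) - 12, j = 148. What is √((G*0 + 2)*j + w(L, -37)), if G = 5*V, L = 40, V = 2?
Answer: √287 ≈ 16.941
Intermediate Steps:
G = 10 (G = 5*2 = 10)
w(z, o) = -12 + o + z (w(z, o) = (o + z) - 12 = -12 + o + z)
√((G*0 + 2)*j + w(L, -37)) = √((10*0 + 2)*148 + (-12 - 37 + 40)) = √((0 + 2)*148 - 9) = √(2*148 - 9) = √(296 - 9) = √287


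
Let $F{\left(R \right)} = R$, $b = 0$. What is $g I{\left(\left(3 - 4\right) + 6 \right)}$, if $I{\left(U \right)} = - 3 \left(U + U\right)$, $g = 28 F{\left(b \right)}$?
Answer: $0$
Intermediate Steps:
$g = 0$ ($g = 28 \cdot 0 = 0$)
$I{\left(U \right)} = - 6 U$ ($I{\left(U \right)} = - 3 \cdot 2 U = - 6 U$)
$g I{\left(\left(3 - 4\right) + 6 \right)} = 0 \left(- 6 \left(\left(3 - 4\right) + 6\right)\right) = 0 \left(- 6 \left(-1 + 6\right)\right) = 0 \left(\left(-6\right) 5\right) = 0 \left(-30\right) = 0$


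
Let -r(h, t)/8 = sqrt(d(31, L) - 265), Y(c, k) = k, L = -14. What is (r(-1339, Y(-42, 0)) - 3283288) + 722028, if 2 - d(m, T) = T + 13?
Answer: -2561260 - 8*I*sqrt(262) ≈ -2.5613e+6 - 129.49*I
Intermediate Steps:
d(m, T) = -11 - T (d(m, T) = 2 - (T + 13) = 2 - (13 + T) = 2 + (-13 - T) = -11 - T)
r(h, t) = -8*I*sqrt(262) (r(h, t) = -8*sqrt((-11 - 1*(-14)) - 265) = -8*sqrt((-11 + 14) - 265) = -8*sqrt(3 - 265) = -8*I*sqrt(262))
(r(-1339, Y(-42, 0)) - 3283288) + 722028 = (-8*I*sqrt(262) - 3283288) + 722028 = (-3283288 - 8*I*sqrt(262)) + 722028 = -2561260 - 8*I*sqrt(262)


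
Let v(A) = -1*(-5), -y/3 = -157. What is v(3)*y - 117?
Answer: 2238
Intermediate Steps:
y = 471 (y = -3*(-157) = 471)
v(A) = 5
v(3)*y - 117 = 5*471 - 117 = 2355 - 117 = 2238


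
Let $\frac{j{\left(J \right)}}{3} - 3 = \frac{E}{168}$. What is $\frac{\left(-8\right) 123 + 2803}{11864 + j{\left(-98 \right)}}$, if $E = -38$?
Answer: $\frac{50932}{332425} \approx 0.15321$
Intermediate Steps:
$j{\left(J \right)} = \frac{233}{28}$ ($j{\left(J \right)} = 9 + 3 \left(- \frac{38}{168}\right) = 9 + 3 \left(\left(-38\right) \frac{1}{168}\right) = 9 + 3 \left(- \frac{19}{84}\right) = 9 - \frac{19}{28} = \frac{233}{28}$)
$\frac{\left(-8\right) 123 + 2803}{11864 + j{\left(-98 \right)}} = \frac{\left(-8\right) 123 + 2803}{11864 + \frac{233}{28}} = \frac{-984 + 2803}{\frac{332425}{28}} = 1819 \cdot \frac{28}{332425} = \frac{50932}{332425}$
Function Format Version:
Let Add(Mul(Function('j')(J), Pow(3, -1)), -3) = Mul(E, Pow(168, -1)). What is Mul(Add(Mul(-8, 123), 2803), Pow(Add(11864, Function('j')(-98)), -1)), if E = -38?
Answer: Rational(50932, 332425) ≈ 0.15321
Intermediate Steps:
Function('j')(J) = Rational(233, 28) (Function('j')(J) = Add(9, Mul(3, Mul(-38, Pow(168, -1)))) = Add(9, Mul(3, Mul(-38, Rational(1, 168)))) = Add(9, Mul(3, Rational(-19, 84))) = Add(9, Rational(-19, 28)) = Rational(233, 28))
Mul(Add(Mul(-8, 123), 2803), Pow(Add(11864, Function('j')(-98)), -1)) = Mul(Add(Mul(-8, 123), 2803), Pow(Add(11864, Rational(233, 28)), -1)) = Mul(Add(-984, 2803), Pow(Rational(332425, 28), -1)) = Mul(1819, Rational(28, 332425)) = Rational(50932, 332425)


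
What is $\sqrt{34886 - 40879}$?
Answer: $i \sqrt{5993} \approx 77.414 i$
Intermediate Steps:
$\sqrt{34886 - 40879} = \sqrt{-5993} = i \sqrt{5993}$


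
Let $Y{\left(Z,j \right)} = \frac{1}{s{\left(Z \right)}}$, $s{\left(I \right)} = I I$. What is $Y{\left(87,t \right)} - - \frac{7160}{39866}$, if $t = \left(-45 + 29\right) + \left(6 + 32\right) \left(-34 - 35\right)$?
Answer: $\frac{27116953}{150872877} \approx 0.17973$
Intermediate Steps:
$t = -2638$ ($t = -16 + 38 \left(-69\right) = -16 - 2622 = -2638$)
$s{\left(I \right)} = I^{2}$
$Y{\left(Z,j \right)} = \frac{1}{Z^{2}}$
$Y{\left(87,t \right)} - - \frac{7160}{39866} = \frac{1}{7569} - - \frac{7160}{39866} = \frac{1}{7569} - \left(-7160\right) \frac{1}{39866} = \frac{1}{7569} - - \frac{3580}{19933} = \frac{1}{7569} + \frac{3580}{19933} = \frac{27116953}{150872877}$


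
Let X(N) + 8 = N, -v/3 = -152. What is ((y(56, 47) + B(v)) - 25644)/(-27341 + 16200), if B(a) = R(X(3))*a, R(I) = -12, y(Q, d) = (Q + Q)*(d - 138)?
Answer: 41308/11141 ≈ 3.7077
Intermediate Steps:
y(Q, d) = 2*Q*(-138 + d) (y(Q, d) = (2*Q)*(-138 + d) = 2*Q*(-138 + d))
v = 456 (v = -3*(-152) = 456)
X(N) = -8 + N
B(a) = -12*a
((y(56, 47) + B(v)) - 25644)/(-27341 + 16200) = ((2*56*(-138 + 47) - 12*456) - 25644)/(-27341 + 16200) = ((2*56*(-91) - 5472) - 25644)/(-11141) = ((-10192 - 5472) - 25644)*(-1/11141) = (-15664 - 25644)*(-1/11141) = -41308*(-1/11141) = 41308/11141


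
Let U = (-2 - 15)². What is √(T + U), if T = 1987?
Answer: 2*√569 ≈ 47.707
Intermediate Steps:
U = 289 (U = (-17)² = 289)
√(T + U) = √(1987 + 289) = √2276 = 2*√569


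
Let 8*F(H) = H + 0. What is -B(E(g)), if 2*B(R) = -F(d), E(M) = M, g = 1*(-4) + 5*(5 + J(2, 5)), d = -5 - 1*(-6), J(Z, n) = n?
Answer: 1/16 ≈ 0.062500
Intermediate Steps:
d = 1 (d = -5 + 6 = 1)
F(H) = H/8 (F(H) = (H + 0)/8 = H/8)
g = 46 (g = 1*(-4) + 5*(5 + 5) = -4 + 5*10 = -4 + 50 = 46)
B(R) = -1/16 (B(R) = (-1/8)/2 = (-1*1/8)/2 = (1/2)*(-1/8) = -1/16)
-B(E(g)) = -1*(-1/16) = 1/16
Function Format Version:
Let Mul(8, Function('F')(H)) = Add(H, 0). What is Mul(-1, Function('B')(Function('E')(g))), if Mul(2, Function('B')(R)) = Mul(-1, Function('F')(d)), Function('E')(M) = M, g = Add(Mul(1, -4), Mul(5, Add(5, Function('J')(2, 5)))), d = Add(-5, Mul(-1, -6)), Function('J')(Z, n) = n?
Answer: Rational(1, 16) ≈ 0.062500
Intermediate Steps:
d = 1 (d = Add(-5, 6) = 1)
Function('F')(H) = Mul(Rational(1, 8), H) (Function('F')(H) = Mul(Rational(1, 8), Add(H, 0)) = Mul(Rational(1, 8), H))
g = 46 (g = Add(Mul(1, -4), Mul(5, Add(5, 5))) = Add(-4, Mul(5, 10)) = Add(-4, 50) = 46)
Function('B')(R) = Rational(-1, 16) (Function('B')(R) = Mul(Rational(1, 2), Mul(-1, Mul(Rational(1, 8), 1))) = Mul(Rational(1, 2), Mul(-1, Rational(1, 8))) = Mul(Rational(1, 2), Rational(-1, 8)) = Rational(-1, 16))
Mul(-1, Function('B')(Function('E')(g))) = Mul(-1, Rational(-1, 16)) = Rational(1, 16)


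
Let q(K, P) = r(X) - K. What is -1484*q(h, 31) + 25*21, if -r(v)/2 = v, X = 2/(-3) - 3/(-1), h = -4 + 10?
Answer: 49063/3 ≈ 16354.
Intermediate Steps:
h = 6
X = 7/3 (X = 2*(-⅓) - 3*(-1) = -⅔ + 3 = 7/3 ≈ 2.3333)
r(v) = -2*v
q(K, P) = -14/3 - K (q(K, P) = -2*7/3 - K = -14/3 - K)
-1484*q(h, 31) + 25*21 = -1484*(-14/3 - 1*6) + 25*21 = -1484*(-14/3 - 6) + 525 = -1484*(-32/3) + 525 = 47488/3 + 525 = 49063/3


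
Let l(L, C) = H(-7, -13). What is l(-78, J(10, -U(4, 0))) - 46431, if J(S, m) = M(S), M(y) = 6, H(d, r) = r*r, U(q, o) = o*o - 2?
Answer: -46262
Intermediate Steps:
U(q, o) = -2 + o² (U(q, o) = o² - 2 = -2 + o²)
H(d, r) = r²
J(S, m) = 6
l(L, C) = 169 (l(L, C) = (-13)² = 169)
l(-78, J(10, -U(4, 0))) - 46431 = 169 - 46431 = -46262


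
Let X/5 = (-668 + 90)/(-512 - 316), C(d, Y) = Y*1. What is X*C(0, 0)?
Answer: 0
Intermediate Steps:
C(d, Y) = Y
X = 1445/414 (X = 5*((-668 + 90)/(-512 - 316)) = 5*(-578/(-828)) = 5*(-578*(-1/828)) = 5*(289/414) = 1445/414 ≈ 3.4903)
X*C(0, 0) = (1445/414)*0 = 0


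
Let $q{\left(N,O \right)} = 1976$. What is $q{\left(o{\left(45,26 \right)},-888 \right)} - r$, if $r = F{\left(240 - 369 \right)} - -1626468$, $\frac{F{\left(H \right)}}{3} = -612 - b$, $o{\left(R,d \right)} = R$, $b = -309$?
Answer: $-1623583$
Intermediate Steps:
$F{\left(H \right)} = -909$ ($F{\left(H \right)} = 3 \left(-612 - -309\right) = 3 \left(-612 + 309\right) = 3 \left(-303\right) = -909$)
$r = 1625559$ ($r = -909 - -1626468 = -909 + 1626468 = 1625559$)
$q{\left(o{\left(45,26 \right)},-888 \right)} - r = 1976 - 1625559 = -1623583$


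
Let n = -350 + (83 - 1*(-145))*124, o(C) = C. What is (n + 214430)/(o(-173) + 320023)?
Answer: 121176/159925 ≈ 0.75770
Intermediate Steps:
n = 27922 (n = -350 + (83 + 145)*124 = -350 + 228*124 = -350 + 28272 = 27922)
(n + 214430)/(o(-173) + 320023) = (27922 + 214430)/(-173 + 320023) = 242352/319850 = 242352*(1/319850) = 121176/159925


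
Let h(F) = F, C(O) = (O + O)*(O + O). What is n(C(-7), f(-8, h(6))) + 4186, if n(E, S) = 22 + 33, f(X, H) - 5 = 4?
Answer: 4241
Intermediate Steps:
C(O) = 4*O² (C(O) = (2*O)*(2*O) = 4*O²)
f(X, H) = 9 (f(X, H) = 5 + 4 = 9)
n(E, S) = 55
n(C(-7), f(-8, h(6))) + 4186 = 55 + 4186 = 4241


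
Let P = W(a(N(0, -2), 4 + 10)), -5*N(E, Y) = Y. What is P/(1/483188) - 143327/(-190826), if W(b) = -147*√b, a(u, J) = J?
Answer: 143327/190826 - 71028636*√14 ≈ -2.6576e+8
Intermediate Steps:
N(E, Y) = -Y/5
P = -147*√14 (P = -147*√(4 + 10) = -147*√14 ≈ -550.02)
P/(1/483188) - 143327/(-190826) = (-147*√14)/(1/483188) - 143327/(-190826) = (-147*√14)/(1/483188) - 143327*(-1/190826) = -147*√14*483188 + 143327/190826 = -71028636*√14 + 143327/190826 = 143327/190826 - 71028636*√14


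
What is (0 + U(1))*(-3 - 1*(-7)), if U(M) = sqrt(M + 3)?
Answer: 8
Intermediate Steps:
U(M) = sqrt(3 + M)
(0 + U(1))*(-3 - 1*(-7)) = (0 + sqrt(3 + 1))*(-3 - 1*(-7)) = (0 + sqrt(4))*(-3 + 7) = (0 + 2)*4 = 2*4 = 8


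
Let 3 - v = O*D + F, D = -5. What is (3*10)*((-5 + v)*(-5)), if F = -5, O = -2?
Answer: 1050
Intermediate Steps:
v = -2 (v = 3 - (-2*(-5) - 5) = 3 - (10 - 5) = 3 - 1*5 = 3 - 5 = -2)
(3*10)*((-5 + v)*(-5)) = (3*10)*((-5 - 2)*(-5)) = 30*(-7*(-5)) = 30*35 = 1050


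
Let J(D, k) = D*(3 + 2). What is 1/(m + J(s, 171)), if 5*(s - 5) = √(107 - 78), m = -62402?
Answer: -62377/3890890100 - √29/3890890100 ≈ -1.6033e-5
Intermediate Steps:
s = 5 + √29/5 (s = 5 + √(107 - 78)/5 = 5 + √29/5 ≈ 6.0770)
J(D, k) = 5*D (J(D, k) = D*5 = 5*D)
1/(m + J(s, 171)) = 1/(-62402 + 5*(5 + √29/5)) = 1/(-62402 + (25 + √29)) = 1/(-62377 + √29)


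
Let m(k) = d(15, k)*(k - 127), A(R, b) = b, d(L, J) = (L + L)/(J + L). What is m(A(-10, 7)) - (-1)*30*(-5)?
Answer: -3450/11 ≈ -313.64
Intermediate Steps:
d(L, J) = 2*L/(J + L) (d(L, J) = (2*L)/(J + L) = 2*L/(J + L))
m(k) = 30*(-127 + k)/(15 + k) (m(k) = (2*15/(k + 15))*(k - 127) = (2*15/(15 + k))*(-127 + k) = (30/(15 + k))*(-127 + k) = 30*(-127 + k)/(15 + k))
m(A(-10, 7)) - (-1)*30*(-5) = 30*(-127 + 7)/(15 + 7) - (-1)*30*(-5) = 30*(-120)/22 - 1*(-30)*(-5) = 30*(1/22)*(-120) + 30*(-5) = -1800/11 - 150 = -3450/11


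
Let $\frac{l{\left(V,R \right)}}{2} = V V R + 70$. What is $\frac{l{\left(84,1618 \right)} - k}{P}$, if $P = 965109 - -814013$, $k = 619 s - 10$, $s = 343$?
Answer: $\frac{22621049}{1779122} \approx 12.715$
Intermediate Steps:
$l{\left(V,R \right)} = 140 + 2 R V^{2}$ ($l{\left(V,R \right)} = 2 \left(V V R + 70\right) = 2 \left(V^{2} R + 70\right) = 2 \left(R V^{2} + 70\right) = 2 \left(70 + R V^{2}\right) = 140 + 2 R V^{2}$)
$k = 212307$ ($k = 619 \cdot 343 - 10 = 212317 - 10 = 212307$)
$P = 1779122$ ($P = 965109 + 814013 = 1779122$)
$\frac{l{\left(84,1618 \right)} - k}{P} = \frac{\left(140 + 2 \cdot 1618 \cdot 84^{2}\right) - 212307}{1779122} = \left(\left(140 + 2 \cdot 1618 \cdot 7056\right) - 212307\right) \frac{1}{1779122} = \left(\left(140 + 22833216\right) - 212307\right) \frac{1}{1779122} = \left(22833356 - 212307\right) \frac{1}{1779122} = 22621049 \cdot \frac{1}{1779122} = \frac{22621049}{1779122}$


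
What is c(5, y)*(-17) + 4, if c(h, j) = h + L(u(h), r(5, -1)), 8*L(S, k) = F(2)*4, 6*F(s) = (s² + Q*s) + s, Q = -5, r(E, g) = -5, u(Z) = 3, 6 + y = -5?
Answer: -226/3 ≈ -75.333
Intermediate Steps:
y = -11 (y = -6 - 5 = -11)
F(s) = -2*s/3 + s²/6 (F(s) = ((s² - 5*s) + s)/6 = (s² - 4*s)/6 = -2*s/3 + s²/6)
L(S, k) = -⅓ (L(S, k) = (((⅙)*2*(-4 + 2))*4)/8 = (((⅙)*2*(-2))*4)/8 = (-⅔*4)/8 = (⅛)*(-8/3) = -⅓)
c(h, j) = -⅓ + h (c(h, j) = h - ⅓ = -⅓ + h)
c(5, y)*(-17) + 4 = (-⅓ + 5)*(-17) + 4 = (14/3)*(-17) + 4 = -238/3 + 4 = -226/3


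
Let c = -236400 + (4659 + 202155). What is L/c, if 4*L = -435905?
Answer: 435905/118344 ≈ 3.6834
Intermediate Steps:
L = -435905/4 (L = (1/4)*(-435905) = -435905/4 ≈ -1.0898e+5)
c = -29586 (c = -236400 + 206814 = -29586)
L/c = -435905/4/(-29586) = -435905/4*(-1/29586) = 435905/118344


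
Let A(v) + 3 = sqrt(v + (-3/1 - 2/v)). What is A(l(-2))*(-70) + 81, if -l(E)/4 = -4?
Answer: 291 - 35*sqrt(206)/2 ≈ 39.828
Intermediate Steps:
l(E) = 16 (l(E) = -4*(-4) = 16)
A(v) = -3 + sqrt(-3 + v - 2/v) (A(v) = -3 + sqrt(v + (-3/1 - 2/v)) = -3 + sqrt(v + (-3*1 - 2/v)) = -3 + sqrt(v + (-3 - 2/v)) = -3 + sqrt(-3 + v - 2/v))
A(l(-2))*(-70) + 81 = (-3 + sqrt(-3 + 16 - 2/16))*(-70) + 81 = (-3 + sqrt(-3 + 16 - 2*1/16))*(-70) + 81 = (-3 + sqrt(-3 + 16 - 1/8))*(-70) + 81 = (-3 + sqrt(103/8))*(-70) + 81 = (-3 + sqrt(206)/4)*(-70) + 81 = (210 - 35*sqrt(206)/2) + 81 = 291 - 35*sqrt(206)/2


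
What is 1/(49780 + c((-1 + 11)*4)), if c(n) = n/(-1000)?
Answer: 25/1244499 ≈ 2.0088e-5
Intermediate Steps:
c(n) = -n/1000 (c(n) = n*(-1/1000) = -n/1000)
1/(49780 + c((-1 + 11)*4)) = 1/(49780 - (-1 + 11)*4/1000) = 1/(49780 - 4/100) = 1/(49780 - 1/1000*40) = 1/(49780 - 1/25) = 1/(1244499/25) = 25/1244499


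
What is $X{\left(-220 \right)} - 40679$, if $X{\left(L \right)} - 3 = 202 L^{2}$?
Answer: $9736124$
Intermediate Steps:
$X{\left(L \right)} = 3 + 202 L^{2}$
$X{\left(-220 \right)} - 40679 = \left(3 + 202 \left(-220\right)^{2}\right) - 40679 = \left(3 + 202 \cdot 48400\right) - 40679 = \left(3 + 9776800\right) - 40679 = 9776803 - 40679 = 9736124$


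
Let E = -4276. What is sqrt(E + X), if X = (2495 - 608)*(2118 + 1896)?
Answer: sqrt(7570142) ≈ 2751.4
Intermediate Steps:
X = 7574418 (X = 1887*4014 = 7574418)
sqrt(E + X) = sqrt(-4276 + 7574418) = sqrt(7570142)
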